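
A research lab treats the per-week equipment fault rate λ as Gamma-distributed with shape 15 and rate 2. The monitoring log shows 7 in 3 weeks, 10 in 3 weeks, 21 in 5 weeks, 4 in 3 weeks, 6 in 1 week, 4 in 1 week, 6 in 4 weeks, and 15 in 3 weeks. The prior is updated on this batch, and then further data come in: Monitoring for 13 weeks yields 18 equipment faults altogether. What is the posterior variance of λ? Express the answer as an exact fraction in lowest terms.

Total count: 7 + 10 + 21 + 4 + 6 + 4 + 6 + 15 = 73.
Total exposure: 3 + 3 + 5 + 3 + 1 + 1 + 4 + 3 = 23 weeks.
After the first batch: Gamma(15 + 73, 2 + 23) = Gamma(88, 25).
Total count 18 over total exposure 13 weeks.
After the second batch: Gamma(88 + 18, 25 + 13) = Gamma(106, 38).
Posterior variance = α'/β'² = 106/1444 = 53/722.

53/722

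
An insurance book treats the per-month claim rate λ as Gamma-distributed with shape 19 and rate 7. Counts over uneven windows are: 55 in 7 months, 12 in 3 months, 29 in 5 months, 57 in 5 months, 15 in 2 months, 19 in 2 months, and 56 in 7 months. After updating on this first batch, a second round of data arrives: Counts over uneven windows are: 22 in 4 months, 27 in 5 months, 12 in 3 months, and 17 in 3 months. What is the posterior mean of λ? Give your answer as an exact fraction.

Total count: 55 + 12 + 29 + 57 + 15 + 19 + 56 = 243.
Total exposure: 7 + 3 + 5 + 5 + 2 + 2 + 7 = 31 months.
After the first batch: Gamma(19 + 243, 7 + 31) = Gamma(262, 38).
Total count: 22 + 27 + 12 + 17 = 78.
Total exposure: 4 + 5 + 3 + 3 = 15 months.
After the second batch: Gamma(262 + 78, 38 + 15) = Gamma(340, 53).
Posterior mean = α'/β' = 340/53.

340/53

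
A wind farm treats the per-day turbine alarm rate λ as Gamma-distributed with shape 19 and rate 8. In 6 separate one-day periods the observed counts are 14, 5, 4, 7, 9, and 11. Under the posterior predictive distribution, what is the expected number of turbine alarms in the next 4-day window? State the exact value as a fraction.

138/7

Total count: 14 + 5 + 4 + 7 + 9 + 11 = 50.
Total exposure: 6 days.
Gamma(α, β) with Poisson data over total exposure Σt gives posterior Gamma(α+Σx, β+Σt) = Gamma(69, 14).
Predictive mean over a 4-day window = T·E[λ|data] = 4·69/14 = 138/7.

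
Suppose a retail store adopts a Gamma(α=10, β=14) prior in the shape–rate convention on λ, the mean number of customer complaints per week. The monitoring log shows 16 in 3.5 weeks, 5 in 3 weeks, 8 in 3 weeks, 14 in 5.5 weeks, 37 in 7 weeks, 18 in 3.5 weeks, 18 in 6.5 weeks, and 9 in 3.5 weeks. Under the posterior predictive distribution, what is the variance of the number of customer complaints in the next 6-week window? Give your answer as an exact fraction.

2220/121

Total count: 16 + 5 + 8 + 14 + 37 + 18 + 18 + 9 = 125.
Total exposure: 3.5 + 3 + 3 + 5.5 + 7 + 3.5 + 6.5 + 3.5 = 35.5 weeks.
By Gamma–Poisson conjugacy, the posterior is Gamma(α + Σx, β + Σt) = Gamma(10 + 125, 14 + 35.5) = Gamma(135, 99/2).
The posterior predictive for a window of length T is Negative Binomial with variance T·α'·(β'+T)/β'² = 6·135·(111/2)/(9801/4) = 2220/121.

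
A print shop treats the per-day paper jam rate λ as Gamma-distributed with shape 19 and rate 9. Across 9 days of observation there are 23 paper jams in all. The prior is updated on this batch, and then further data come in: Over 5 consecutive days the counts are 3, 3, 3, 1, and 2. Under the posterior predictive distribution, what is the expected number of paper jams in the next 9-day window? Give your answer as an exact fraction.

486/23

Total count 23 over total exposure 9 days.
After the first batch: Gamma(19 + 23, 9 + 9) = Gamma(42, 18).
Total count: 3 + 3 + 3 + 1 + 2 = 12.
Total exposure: 5 days.
After the second batch: Gamma(42 + 12, 18 + 5) = Gamma(54, 23).
Predictive mean over a 9-day window = T·E[λ|data] = 9·54/23 = 486/23.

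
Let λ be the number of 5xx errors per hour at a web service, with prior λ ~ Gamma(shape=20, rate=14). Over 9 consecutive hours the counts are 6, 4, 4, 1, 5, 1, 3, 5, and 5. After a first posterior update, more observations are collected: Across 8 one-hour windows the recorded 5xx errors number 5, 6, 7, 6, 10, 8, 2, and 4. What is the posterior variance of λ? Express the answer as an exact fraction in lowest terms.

Total count: 6 + 4 + 4 + 1 + 5 + 1 + 3 + 5 + 5 = 34.
Total exposure: 9 hours.
After the first batch: Gamma(20 + 34, 14 + 9) = Gamma(54, 23).
Total count: 5 + 6 + 7 + 6 + 10 + 8 + 2 + 4 = 48.
Total exposure: 8 hours.
After the second batch: Gamma(54 + 48, 23 + 8) = Gamma(102, 31).
Posterior variance = α'/β'² = 102/961.

102/961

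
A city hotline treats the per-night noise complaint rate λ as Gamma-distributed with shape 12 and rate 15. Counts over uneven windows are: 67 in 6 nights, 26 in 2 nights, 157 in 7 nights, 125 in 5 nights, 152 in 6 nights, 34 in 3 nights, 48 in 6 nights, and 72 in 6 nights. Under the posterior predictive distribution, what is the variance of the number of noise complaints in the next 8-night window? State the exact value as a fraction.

792/7

Total count: 67 + 26 + 157 + 125 + 152 + 34 + 48 + 72 = 681.
Total exposure: 6 + 2 + 7 + 5 + 6 + 3 + 6 + 6 = 41 nights.
Conjugate update: add total count to the shape and total exposure to the rate, giving Gamma(693, 56).
The posterior predictive for a window of length T is Negative Binomial with variance T·α'·(β'+T)/β'² = 8·693·64/3136 = 792/7.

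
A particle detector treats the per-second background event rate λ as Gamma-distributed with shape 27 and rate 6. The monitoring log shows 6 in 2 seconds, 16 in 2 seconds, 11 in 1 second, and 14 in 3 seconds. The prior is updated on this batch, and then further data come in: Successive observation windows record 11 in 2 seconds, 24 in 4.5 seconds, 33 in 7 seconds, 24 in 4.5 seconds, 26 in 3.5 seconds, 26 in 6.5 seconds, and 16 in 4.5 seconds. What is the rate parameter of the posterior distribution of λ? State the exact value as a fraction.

93/2

Total count: 6 + 16 + 11 + 14 = 47.
Total exposure: 2 + 2 + 1 + 3 = 8 seconds.
After the first batch: Gamma(27 + 47, 6 + 8) = Gamma(74, 14).
Total count: 11 + 24 + 33 + 24 + 26 + 26 + 16 = 160.
Total exposure: 2 + 4.5 + 7 + 4.5 + 3.5 + 6.5 + 4.5 = 32.5 seconds.
After the second batch: Gamma(74 + 160, 14 + 32.5) = Gamma(234, 93/2).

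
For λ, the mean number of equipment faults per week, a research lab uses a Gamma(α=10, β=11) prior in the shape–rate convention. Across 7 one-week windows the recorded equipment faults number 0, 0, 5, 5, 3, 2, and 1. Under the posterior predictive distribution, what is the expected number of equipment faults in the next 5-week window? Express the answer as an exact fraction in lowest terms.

65/9

Total count: 0 + 0 + 5 + 5 + 3 + 2 + 1 = 16.
Total exposure: 7 weeks.
Posterior: α' = 10 + 16 = 26, β' = 11 + 7 = 18.
Predictive mean over a 5-week window = T·E[λ|data] = 5·26/18 = 65/9.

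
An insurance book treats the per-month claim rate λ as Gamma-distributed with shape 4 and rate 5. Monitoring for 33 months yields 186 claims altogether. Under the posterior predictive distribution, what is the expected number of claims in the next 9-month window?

45

Total count 186 over total exposure 33 months.
Gamma(α, β) with Poisson data over total exposure Σt gives posterior Gamma(α+Σx, β+Σt) = Gamma(190, 38).
Predictive mean over a 9-month window = T·E[λ|data] = 9·190/38 = 45.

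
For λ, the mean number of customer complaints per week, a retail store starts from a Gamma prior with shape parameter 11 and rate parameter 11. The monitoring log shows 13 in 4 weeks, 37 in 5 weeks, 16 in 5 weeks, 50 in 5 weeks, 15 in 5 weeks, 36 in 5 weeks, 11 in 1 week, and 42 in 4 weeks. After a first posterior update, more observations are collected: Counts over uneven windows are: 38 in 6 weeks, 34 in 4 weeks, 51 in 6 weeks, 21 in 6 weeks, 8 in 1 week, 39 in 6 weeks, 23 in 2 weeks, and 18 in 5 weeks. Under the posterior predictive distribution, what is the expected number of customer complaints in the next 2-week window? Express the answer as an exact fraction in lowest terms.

Total count: 13 + 37 + 16 + 50 + 15 + 36 + 11 + 42 = 220.
Total exposure: 4 + 5 + 5 + 5 + 5 + 5 + 1 + 4 = 34 weeks.
After the first batch: Gamma(11 + 220, 11 + 34) = Gamma(231, 45).
Total count: 38 + 34 + 51 + 21 + 8 + 39 + 23 + 18 = 232.
Total exposure: 6 + 4 + 6 + 6 + 1 + 6 + 2 + 5 = 36 weeks.
After the second batch: Gamma(231 + 232, 45 + 36) = Gamma(463, 81).
Predictive mean over a 2-week window = T·E[λ|data] = 2·463/81 = 926/81.

926/81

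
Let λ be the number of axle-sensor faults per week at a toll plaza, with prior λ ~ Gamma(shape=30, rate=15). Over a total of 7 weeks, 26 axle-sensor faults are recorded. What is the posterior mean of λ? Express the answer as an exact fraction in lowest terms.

Total count 26 over total exposure 7 weeks.
By Gamma–Poisson conjugacy, the posterior is Gamma(α + Σx, β + Σt) = Gamma(30 + 26, 15 + 7) = Gamma(56, 22).
Posterior mean = α'/β' = 56/22 = 28/11.

28/11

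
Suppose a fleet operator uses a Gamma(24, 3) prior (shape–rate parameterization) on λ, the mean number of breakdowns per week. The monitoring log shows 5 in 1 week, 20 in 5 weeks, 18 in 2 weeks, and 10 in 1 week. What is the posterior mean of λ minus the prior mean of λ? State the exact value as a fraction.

-19/12

Total count: 5 + 20 + 18 + 10 = 53.
Total exposure: 1 + 5 + 2 + 1 = 9 weeks.
Conjugate update: add total count to the shape and total exposure to the rate, giving Gamma(77, 12).
Posterior mean = 77/12 = 77/12; prior mean = 24/3 = 8. Difference = 77/12 − 8 = -19/12.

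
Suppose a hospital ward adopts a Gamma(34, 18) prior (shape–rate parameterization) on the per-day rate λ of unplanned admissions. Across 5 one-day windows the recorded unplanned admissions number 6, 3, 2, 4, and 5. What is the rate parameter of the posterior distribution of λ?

Total count: 6 + 3 + 2 + 4 + 5 = 20.
Total exposure: 5 days.
Posterior: α' = 34 + 20 = 54, β' = 18 + 5 = 23.

23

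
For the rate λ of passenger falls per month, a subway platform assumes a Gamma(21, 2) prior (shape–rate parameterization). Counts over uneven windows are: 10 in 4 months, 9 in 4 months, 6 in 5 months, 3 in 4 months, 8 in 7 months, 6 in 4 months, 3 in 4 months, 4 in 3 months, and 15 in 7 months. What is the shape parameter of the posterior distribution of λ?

85

Total count: 10 + 9 + 6 + 3 + 8 + 6 + 3 + 4 + 15 = 64.
Total exposure: 4 + 4 + 5 + 4 + 7 + 4 + 4 + 3 + 7 = 42 months.
Conjugate update: add total count to the shape and total exposure to the rate, giving Gamma(85, 44).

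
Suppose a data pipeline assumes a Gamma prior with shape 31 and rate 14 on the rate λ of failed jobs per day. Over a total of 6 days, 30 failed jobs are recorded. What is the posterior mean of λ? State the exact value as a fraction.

61/20

Total count 30 over total exposure 6 days.
The Gamma prior is conjugate for the Poisson rate, so λ | data ~ Gamma(31+30, 14+6) = Gamma(61, 20).
Posterior mean = α'/β' = 61/20.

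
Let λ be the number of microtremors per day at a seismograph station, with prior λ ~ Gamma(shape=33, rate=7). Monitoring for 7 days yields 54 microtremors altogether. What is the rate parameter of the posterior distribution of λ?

14

Total count 54 over total exposure 7 days.
By Gamma–Poisson conjugacy, the posterior is Gamma(α + Σx, β + Σt) = Gamma(33 + 54, 7 + 7) = Gamma(87, 14).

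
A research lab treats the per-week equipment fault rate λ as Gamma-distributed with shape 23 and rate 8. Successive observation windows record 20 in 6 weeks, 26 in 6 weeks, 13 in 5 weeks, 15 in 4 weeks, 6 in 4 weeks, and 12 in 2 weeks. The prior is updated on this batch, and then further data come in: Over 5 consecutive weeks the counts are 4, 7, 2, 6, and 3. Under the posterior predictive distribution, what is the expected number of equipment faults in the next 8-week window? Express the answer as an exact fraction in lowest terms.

Total count: 20 + 26 + 13 + 15 + 6 + 12 = 92.
Total exposure: 6 + 6 + 5 + 4 + 4 + 2 = 27 weeks.
After the first batch: Gamma(23 + 92, 8 + 27) = Gamma(115, 35).
Total count: 4 + 7 + 2 + 6 + 3 = 22.
Total exposure: 5 weeks.
After the second batch: Gamma(115 + 22, 35 + 5) = Gamma(137, 40).
Predictive mean over an 8-week window = T·E[λ|data] = 8·137/40 = 137/5.

137/5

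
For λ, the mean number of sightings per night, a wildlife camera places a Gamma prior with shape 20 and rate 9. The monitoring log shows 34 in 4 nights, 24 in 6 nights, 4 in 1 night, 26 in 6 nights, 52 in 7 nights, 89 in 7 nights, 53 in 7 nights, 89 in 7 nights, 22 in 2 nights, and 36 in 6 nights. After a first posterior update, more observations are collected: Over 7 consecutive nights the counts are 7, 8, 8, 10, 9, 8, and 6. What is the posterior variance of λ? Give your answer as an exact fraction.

Total count: 34 + 24 + 4 + 26 + 52 + 89 + 53 + 89 + 22 + 36 = 429.
Total exposure: 4 + 6 + 1 + 6 + 7 + 7 + 7 + 7 + 2 + 6 = 53 nights.
After the first batch: Gamma(20 + 429, 9 + 53) = Gamma(449, 62).
Total count: 7 + 8 + 8 + 10 + 9 + 8 + 6 = 56.
Total exposure: 7 nights.
After the second batch: Gamma(449 + 56, 62 + 7) = Gamma(505, 69).
Posterior variance = α'/β'² = 505/4761.

505/4761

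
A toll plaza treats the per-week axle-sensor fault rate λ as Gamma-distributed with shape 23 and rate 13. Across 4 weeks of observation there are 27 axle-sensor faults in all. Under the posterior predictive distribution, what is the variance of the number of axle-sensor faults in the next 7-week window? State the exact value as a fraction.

8400/289

Total count 27 over total exposure 4 weeks.
Posterior: α' = 23 + 27 = 50, β' = 13 + 4 = 17.
The posterior predictive for a window of length T is Negative Binomial with variance T·α'·(β'+T)/β'² = 7·50·24/289 = 8400/289.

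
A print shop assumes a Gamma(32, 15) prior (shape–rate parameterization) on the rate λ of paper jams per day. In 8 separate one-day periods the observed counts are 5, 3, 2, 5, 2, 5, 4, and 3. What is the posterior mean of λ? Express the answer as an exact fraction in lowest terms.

61/23

Total count: 5 + 3 + 2 + 5 + 2 + 5 + 4 + 3 = 29.
Total exposure: 8 days.
Posterior: α' = 32 + 29 = 61, β' = 15 + 8 = 23.
Posterior mean = α'/β' = 61/23.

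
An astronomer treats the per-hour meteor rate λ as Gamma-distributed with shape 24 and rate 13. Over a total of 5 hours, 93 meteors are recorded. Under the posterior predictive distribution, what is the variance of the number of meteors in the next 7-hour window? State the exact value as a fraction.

2275/36

Total count 93 over total exposure 5 hours.
By Gamma–Poisson conjugacy, the posterior is Gamma(α + Σx, β + Σt) = Gamma(24 + 93, 13 + 5) = Gamma(117, 18).
The posterior predictive for a window of length T is Negative Binomial with variance T·α'·(β'+T)/β'² = 7·117·25/324 = 2275/36.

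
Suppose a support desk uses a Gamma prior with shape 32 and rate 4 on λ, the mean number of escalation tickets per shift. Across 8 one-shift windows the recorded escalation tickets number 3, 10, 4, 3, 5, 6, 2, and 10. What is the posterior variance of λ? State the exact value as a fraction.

Total count: 3 + 10 + 4 + 3 + 5 + 6 + 2 + 10 = 43.
Total exposure: 8 shifts.
Posterior: α' = 32 + 43 = 75, β' = 4 + 8 = 12.
Posterior variance = α'/β'² = 75/144 = 25/48.

25/48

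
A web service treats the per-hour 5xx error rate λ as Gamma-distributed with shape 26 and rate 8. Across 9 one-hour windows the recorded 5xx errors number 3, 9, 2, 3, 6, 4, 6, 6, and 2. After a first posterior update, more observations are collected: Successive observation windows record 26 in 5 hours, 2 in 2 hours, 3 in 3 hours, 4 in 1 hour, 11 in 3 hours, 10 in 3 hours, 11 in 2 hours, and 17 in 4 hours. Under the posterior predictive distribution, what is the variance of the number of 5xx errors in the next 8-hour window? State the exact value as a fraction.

Total count: 3 + 9 + 2 + 3 + 6 + 4 + 6 + 6 + 2 = 41.
Total exposure: 9 hours.
After the first batch: Gamma(26 + 41, 8 + 9) = Gamma(67, 17).
Total count: 26 + 2 + 3 + 4 + 11 + 10 + 11 + 17 = 84.
Total exposure: 5 + 2 + 3 + 1 + 3 + 3 + 2 + 4 = 23 hours.
After the second batch: Gamma(67 + 84, 17 + 23) = Gamma(151, 40).
The posterior predictive for a window of length T is Negative Binomial with variance T·α'·(β'+T)/β'² = 8·151·48/1600 = 906/25.

906/25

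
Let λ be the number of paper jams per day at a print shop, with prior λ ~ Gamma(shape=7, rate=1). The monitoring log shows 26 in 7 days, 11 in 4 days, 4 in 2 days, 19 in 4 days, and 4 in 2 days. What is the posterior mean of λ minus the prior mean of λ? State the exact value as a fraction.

Total count: 26 + 11 + 4 + 19 + 4 = 64.
Total exposure: 7 + 4 + 2 + 4 + 2 = 19 days.
The Gamma prior is conjugate for the Poisson rate, so λ | data ~ Gamma(7+64, 1+19) = Gamma(71, 20).
Posterior mean = 71/20 = 71/20; prior mean = 7/1 = 7. Difference = 71/20 − 7 = -69/20.

-69/20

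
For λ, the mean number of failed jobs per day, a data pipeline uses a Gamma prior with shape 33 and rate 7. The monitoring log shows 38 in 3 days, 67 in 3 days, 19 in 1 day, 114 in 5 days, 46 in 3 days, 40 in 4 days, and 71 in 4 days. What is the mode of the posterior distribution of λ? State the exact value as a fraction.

427/30

Total count: 38 + 67 + 19 + 114 + 46 + 40 + 71 = 395.
Total exposure: 3 + 3 + 1 + 5 + 3 + 4 + 4 = 23 days.
Posterior: α' = 33 + 395 = 428, β' = 7 + 23 = 30.
Posterior mode = (α'−1)/β' = 427/30.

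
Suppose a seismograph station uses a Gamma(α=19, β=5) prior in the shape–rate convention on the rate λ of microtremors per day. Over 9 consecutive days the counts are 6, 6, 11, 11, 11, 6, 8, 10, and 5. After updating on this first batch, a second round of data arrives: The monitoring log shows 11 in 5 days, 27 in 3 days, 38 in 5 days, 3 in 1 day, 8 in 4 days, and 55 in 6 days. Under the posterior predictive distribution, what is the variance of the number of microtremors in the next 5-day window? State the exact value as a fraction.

Total count: 6 + 6 + 11 + 11 + 11 + 6 + 8 + 10 + 5 = 74.
Total exposure: 9 days.
After the first batch: Gamma(19 + 74, 5 + 9) = Gamma(93, 14).
Total count: 11 + 27 + 38 + 3 + 8 + 55 = 142.
Total exposure: 5 + 3 + 5 + 1 + 4 + 6 = 24 days.
After the second batch: Gamma(93 + 142, 14 + 24) = Gamma(235, 38).
The posterior predictive for a window of length T is Negative Binomial with variance T·α'·(β'+T)/β'² = 5·235·43/1444 = 50525/1444.

50525/1444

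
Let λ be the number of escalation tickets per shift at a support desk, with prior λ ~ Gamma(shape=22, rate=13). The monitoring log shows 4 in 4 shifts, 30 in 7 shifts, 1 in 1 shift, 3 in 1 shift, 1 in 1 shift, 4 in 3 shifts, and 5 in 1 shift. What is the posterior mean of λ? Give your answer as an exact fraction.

70/31

Total count: 4 + 30 + 1 + 3 + 1 + 4 + 5 = 48.
Total exposure: 4 + 7 + 1 + 1 + 1 + 3 + 1 = 18 shifts.
By Gamma–Poisson conjugacy, the posterior is Gamma(α + Σx, β + Σt) = Gamma(22 + 48, 13 + 18) = Gamma(70, 31).
Posterior mean = α'/β' = 70/31.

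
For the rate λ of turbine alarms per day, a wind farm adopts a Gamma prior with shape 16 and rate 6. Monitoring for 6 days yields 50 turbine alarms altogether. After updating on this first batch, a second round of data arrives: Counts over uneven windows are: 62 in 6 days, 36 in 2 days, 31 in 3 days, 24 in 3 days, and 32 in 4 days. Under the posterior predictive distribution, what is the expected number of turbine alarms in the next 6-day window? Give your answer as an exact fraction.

Total count 50 over total exposure 6 days.
After the first batch: Gamma(16 + 50, 6 + 6) = Gamma(66, 12).
Total count: 62 + 36 + 31 + 24 + 32 = 185.
Total exposure: 6 + 2 + 3 + 3 + 4 = 18 days.
After the second batch: Gamma(66 + 185, 12 + 18) = Gamma(251, 30).
Predictive mean over a 6-day window = T·E[λ|data] = 6·251/30 = 251/5.

251/5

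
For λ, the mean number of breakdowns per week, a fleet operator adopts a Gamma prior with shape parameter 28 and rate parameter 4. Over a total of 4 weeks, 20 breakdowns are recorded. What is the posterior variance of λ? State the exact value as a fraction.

Total count 20 over total exposure 4 weeks.
Posterior: α' = 28 + 20 = 48, β' = 4 + 4 = 8.
Posterior variance = α'/β'² = 48/64 = 3/4.

3/4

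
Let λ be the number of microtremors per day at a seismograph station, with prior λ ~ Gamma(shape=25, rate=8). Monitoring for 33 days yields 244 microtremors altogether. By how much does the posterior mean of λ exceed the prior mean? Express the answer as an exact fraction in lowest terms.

Total count 244 over total exposure 33 days.
The Gamma prior is conjugate for the Poisson rate, so λ | data ~ Gamma(25+244, 8+33) = Gamma(269, 41).
Posterior mean = 269/41 = 269/41; prior mean = 25/8 = 25/8. Difference = 269/41 − 25/8 = 1127/328.

1127/328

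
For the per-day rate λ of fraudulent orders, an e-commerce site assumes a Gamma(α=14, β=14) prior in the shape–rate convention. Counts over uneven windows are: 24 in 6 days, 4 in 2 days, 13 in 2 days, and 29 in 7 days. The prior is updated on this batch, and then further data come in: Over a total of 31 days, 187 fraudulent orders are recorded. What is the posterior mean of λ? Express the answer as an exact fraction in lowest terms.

Total count: 24 + 4 + 13 + 29 = 70.
Total exposure: 6 + 2 + 2 + 7 = 17 days.
After the first batch: Gamma(14 + 70, 14 + 17) = Gamma(84, 31).
Total count 187 over total exposure 31 days.
After the second batch: Gamma(84 + 187, 31 + 31) = Gamma(271, 62).
Posterior mean = α'/β' = 271/62.

271/62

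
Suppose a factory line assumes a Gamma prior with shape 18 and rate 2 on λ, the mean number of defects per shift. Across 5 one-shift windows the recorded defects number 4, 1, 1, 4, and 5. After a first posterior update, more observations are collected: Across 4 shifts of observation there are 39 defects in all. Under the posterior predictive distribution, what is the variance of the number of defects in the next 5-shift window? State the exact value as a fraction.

Total count: 4 + 1 + 1 + 4 + 5 = 15.
Total exposure: 5 shifts.
After the first batch: Gamma(18 + 15, 2 + 5) = Gamma(33, 7).
Total count 39 over total exposure 4 shifts.
After the second batch: Gamma(33 + 39, 7 + 4) = Gamma(72, 11).
The posterior predictive for a window of length T is Negative Binomial with variance T·α'·(β'+T)/β'² = 5·72·16/121 = 5760/121.

5760/121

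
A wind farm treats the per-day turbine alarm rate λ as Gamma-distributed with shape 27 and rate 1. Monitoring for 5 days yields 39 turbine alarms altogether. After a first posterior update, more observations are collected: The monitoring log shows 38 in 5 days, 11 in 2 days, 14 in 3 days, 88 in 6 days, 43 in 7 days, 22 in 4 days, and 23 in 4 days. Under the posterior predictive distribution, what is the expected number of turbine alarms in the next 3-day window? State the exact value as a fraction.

915/37

Total count 39 over total exposure 5 days.
After the first batch: Gamma(27 + 39, 1 + 5) = Gamma(66, 6).
Total count: 38 + 11 + 14 + 88 + 43 + 22 + 23 = 239.
Total exposure: 5 + 2 + 3 + 6 + 7 + 4 + 4 = 31 days.
After the second batch: Gamma(66 + 239, 6 + 31) = Gamma(305, 37).
Predictive mean over a 3-day window = T·E[λ|data] = 3·305/37 = 915/37.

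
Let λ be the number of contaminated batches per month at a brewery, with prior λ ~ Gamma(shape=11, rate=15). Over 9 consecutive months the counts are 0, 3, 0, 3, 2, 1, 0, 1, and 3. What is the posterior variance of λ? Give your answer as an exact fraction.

Total count: 0 + 3 + 0 + 3 + 2 + 1 + 0 + 1 + 3 = 13.
Total exposure: 9 months.
Conjugate update: add total count to the shape and total exposure to the rate, giving Gamma(24, 24).
Posterior variance = α'/β'² = 24/576 = 1/24.

1/24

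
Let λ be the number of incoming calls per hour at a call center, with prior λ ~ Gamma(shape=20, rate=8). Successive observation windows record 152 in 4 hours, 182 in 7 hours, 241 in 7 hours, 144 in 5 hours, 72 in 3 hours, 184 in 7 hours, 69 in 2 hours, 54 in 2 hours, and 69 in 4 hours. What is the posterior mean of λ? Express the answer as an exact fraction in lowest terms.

Total count: 152 + 182 + 241 + 144 + 72 + 184 + 69 + 54 + 69 = 1167.
Total exposure: 4 + 7 + 7 + 5 + 3 + 7 + 2 + 2 + 4 = 41 hours.
By Gamma–Poisson conjugacy, the posterior is Gamma(α + Σx, β + Σt) = Gamma(20 + 1167, 8 + 41) = Gamma(1187, 49).
Posterior mean = α'/β' = 1187/49.

1187/49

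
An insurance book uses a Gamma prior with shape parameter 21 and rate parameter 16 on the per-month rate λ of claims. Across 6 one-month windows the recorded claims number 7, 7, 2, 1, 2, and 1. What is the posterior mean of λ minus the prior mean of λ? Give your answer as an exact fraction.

Total count: 7 + 7 + 2 + 1 + 2 + 1 = 20.
Total exposure: 6 months.
The Gamma prior is conjugate for the Poisson rate, so λ | data ~ Gamma(21+20, 16+6) = Gamma(41, 22).
Posterior mean = 41/22 = 41/22; prior mean = 21/16 = 21/16. Difference = 41/22 − 21/16 = 97/176.

97/176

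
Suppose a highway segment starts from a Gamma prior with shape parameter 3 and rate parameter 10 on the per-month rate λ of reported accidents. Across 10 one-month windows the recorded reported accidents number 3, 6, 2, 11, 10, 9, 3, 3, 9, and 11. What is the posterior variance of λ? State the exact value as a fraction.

7/40

Total count: 3 + 6 + 2 + 11 + 10 + 9 + 3 + 3 + 9 + 11 = 67.
Total exposure: 10 months.
By Gamma–Poisson conjugacy, the posterior is Gamma(α + Σx, β + Σt) = Gamma(3 + 67, 10 + 10) = Gamma(70, 20).
Posterior variance = α'/β'² = 70/400 = 7/40.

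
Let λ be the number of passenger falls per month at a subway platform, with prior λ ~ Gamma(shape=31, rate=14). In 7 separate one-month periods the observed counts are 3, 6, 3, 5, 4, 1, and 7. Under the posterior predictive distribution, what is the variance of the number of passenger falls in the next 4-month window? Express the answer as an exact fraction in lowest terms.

Total count: 3 + 6 + 3 + 5 + 4 + 1 + 7 = 29.
Total exposure: 7 months.
Gamma(α, β) with Poisson data over total exposure Σt gives posterior Gamma(α+Σx, β+Σt) = Gamma(60, 21).
The posterior predictive for a window of length T is Negative Binomial with variance T·α'·(β'+T)/β'² = 4·60·25/441 = 2000/147.

2000/147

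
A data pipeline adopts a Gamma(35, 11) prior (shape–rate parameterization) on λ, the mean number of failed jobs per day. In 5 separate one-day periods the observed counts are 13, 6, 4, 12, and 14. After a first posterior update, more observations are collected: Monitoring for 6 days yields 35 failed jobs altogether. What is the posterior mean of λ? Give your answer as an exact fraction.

Total count: 13 + 6 + 4 + 12 + 14 = 49.
Total exposure: 5 days.
After the first batch: Gamma(35 + 49, 11 + 5) = Gamma(84, 16).
Total count 35 over total exposure 6 days.
After the second batch: Gamma(84 + 35, 16 + 6) = Gamma(119, 22).
Posterior mean = α'/β' = 119/22.

119/22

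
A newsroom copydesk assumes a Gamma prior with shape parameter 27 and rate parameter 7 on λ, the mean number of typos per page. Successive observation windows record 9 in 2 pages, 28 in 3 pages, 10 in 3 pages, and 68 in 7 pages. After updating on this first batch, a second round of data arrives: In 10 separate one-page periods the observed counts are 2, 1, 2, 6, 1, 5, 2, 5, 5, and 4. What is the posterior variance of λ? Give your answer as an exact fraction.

175/1024

Total count: 9 + 28 + 10 + 68 = 115.
Total exposure: 2 + 3 + 3 + 7 = 15 pages.
After the first batch: Gamma(27 + 115, 7 + 15) = Gamma(142, 22).
Total count: 2 + 1 + 2 + 6 + 1 + 5 + 2 + 5 + 5 + 4 = 33.
Total exposure: 10 pages.
After the second batch: Gamma(142 + 33, 22 + 10) = Gamma(175, 32).
Posterior variance = α'/β'² = 175/1024.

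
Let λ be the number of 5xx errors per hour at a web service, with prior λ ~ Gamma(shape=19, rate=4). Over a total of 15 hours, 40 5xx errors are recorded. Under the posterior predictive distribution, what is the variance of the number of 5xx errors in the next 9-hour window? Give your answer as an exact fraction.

Total count 40 over total exposure 15 hours.
The Gamma prior is conjugate for the Poisson rate, so λ | data ~ Gamma(19+40, 4+15) = Gamma(59, 19).
The posterior predictive for a window of length T is Negative Binomial with variance T·α'·(β'+T)/β'² = 9·59·28/361 = 14868/361.

14868/361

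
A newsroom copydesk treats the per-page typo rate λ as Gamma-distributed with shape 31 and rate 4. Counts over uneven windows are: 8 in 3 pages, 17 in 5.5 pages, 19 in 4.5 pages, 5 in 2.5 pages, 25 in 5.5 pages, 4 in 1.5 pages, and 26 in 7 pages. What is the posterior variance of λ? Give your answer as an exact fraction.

Total count: 8 + 17 + 19 + 5 + 25 + 4 + 26 = 104.
Total exposure: 3 + 5.5 + 4.5 + 2.5 + 5.5 + 1.5 + 7 = 29.5 pages.
Conjugate update: add total count to the shape and total exposure to the rate, giving Gamma(135, 67/2).
Posterior variance = α'/β'² = 135/(4489/4) = 540/4489.

540/4489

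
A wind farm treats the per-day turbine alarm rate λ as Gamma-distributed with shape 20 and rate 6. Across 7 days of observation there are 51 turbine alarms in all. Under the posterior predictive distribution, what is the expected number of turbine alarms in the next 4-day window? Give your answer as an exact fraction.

Total count 51 over total exposure 7 days.
Gamma(α, β) with Poisson data over total exposure Σt gives posterior Gamma(α+Σx, β+Σt) = Gamma(71, 13).
Predictive mean over a 4-day window = T·E[λ|data] = 4·71/13 = 284/13.

284/13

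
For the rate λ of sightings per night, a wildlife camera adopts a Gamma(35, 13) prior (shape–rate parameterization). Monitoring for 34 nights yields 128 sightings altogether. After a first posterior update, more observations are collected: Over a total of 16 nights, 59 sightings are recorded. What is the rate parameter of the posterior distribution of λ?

Total count 128 over total exposure 34 nights.
After the first batch: Gamma(35 + 128, 13 + 34) = Gamma(163, 47).
Total count 59 over total exposure 16 nights.
After the second batch: Gamma(163 + 59, 47 + 16) = Gamma(222, 63).

63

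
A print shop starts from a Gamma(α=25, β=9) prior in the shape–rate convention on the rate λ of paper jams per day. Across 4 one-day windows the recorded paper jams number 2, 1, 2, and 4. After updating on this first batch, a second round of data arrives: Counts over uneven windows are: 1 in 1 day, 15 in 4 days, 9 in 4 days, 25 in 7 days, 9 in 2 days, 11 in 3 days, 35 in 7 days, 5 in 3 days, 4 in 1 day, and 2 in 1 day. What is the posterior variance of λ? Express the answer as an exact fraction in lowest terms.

75/1058

Total count: 2 + 1 + 2 + 4 = 9.
Total exposure: 4 days.
After the first batch: Gamma(25 + 9, 9 + 4) = Gamma(34, 13).
Total count: 1 + 15 + 9 + 25 + 9 + 11 + 35 + 5 + 4 + 2 = 116.
Total exposure: 1 + 4 + 4 + 7 + 2 + 3 + 7 + 3 + 1 + 1 = 33 days.
After the second batch: Gamma(34 + 116, 13 + 33) = Gamma(150, 46).
Posterior variance = α'/β'² = 150/2116 = 75/1058.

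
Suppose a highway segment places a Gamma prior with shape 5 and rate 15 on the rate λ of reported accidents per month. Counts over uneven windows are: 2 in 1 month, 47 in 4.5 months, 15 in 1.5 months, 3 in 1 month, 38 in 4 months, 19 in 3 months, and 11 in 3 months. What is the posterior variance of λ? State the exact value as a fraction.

Total count: 2 + 47 + 15 + 3 + 38 + 19 + 11 = 135.
Total exposure: 1 + 4.5 + 1.5 + 1 + 4 + 3 + 3 = 18 months.
Gamma(α, β) with Poisson data over total exposure Σt gives posterior Gamma(α+Σx, β+Σt) = Gamma(140, 33).
Posterior variance = α'/β'² = 140/1089.

140/1089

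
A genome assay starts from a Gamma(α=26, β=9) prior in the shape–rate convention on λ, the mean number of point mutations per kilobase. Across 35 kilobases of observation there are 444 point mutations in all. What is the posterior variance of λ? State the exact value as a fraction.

235/968

Total count 444 over total exposure 35 kilobases.
By Gamma–Poisson conjugacy, the posterior is Gamma(α + Σx, β + Σt) = Gamma(26 + 444, 9 + 35) = Gamma(470, 44).
Posterior variance = α'/β'² = 470/1936 = 235/968.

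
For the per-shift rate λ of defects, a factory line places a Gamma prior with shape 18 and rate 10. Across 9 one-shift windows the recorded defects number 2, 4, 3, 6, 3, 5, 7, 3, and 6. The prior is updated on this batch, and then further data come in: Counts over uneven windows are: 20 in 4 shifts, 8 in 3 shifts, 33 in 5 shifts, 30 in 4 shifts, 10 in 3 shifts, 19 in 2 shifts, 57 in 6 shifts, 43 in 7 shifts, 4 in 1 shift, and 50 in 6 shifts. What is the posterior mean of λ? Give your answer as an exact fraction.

Total count: 2 + 4 + 3 + 6 + 3 + 5 + 7 + 3 + 6 = 39.
Total exposure: 9 shifts.
After the first batch: Gamma(18 + 39, 10 + 9) = Gamma(57, 19).
Total count: 20 + 8 + 33 + 30 + 10 + 19 + 57 + 43 + 4 + 50 = 274.
Total exposure: 4 + 3 + 5 + 4 + 3 + 2 + 6 + 7 + 1 + 6 = 41 shifts.
After the second batch: Gamma(57 + 274, 19 + 41) = Gamma(331, 60).
Posterior mean = α'/β' = 331/60.

331/60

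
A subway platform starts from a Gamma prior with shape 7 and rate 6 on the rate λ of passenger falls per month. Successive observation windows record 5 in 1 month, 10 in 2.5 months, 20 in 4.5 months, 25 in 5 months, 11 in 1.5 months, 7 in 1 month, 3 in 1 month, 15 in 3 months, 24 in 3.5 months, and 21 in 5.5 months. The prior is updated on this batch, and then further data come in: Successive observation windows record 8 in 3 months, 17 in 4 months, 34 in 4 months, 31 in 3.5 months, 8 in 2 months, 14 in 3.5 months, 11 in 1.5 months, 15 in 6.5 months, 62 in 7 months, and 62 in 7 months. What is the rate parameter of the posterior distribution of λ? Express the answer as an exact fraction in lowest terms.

Total count: 5 + 10 + 20 + 25 + 11 + 7 + 3 + 15 + 24 + 21 = 141.
Total exposure: 1 + 2.5 + 4.5 + 5 + 1.5 + 1 + 1 + 3 + 3.5 + 5.5 = 28.5 months.
After the first batch: Gamma(7 + 141, 6 + 28.5) = Gamma(148, 69/2).
Total count: 8 + 17 + 34 + 31 + 8 + 14 + 11 + 15 + 62 + 62 = 262.
Total exposure: 3 + 4 + 4 + 3.5 + 2 + 3.5 + 1.5 + 6.5 + 7 + 7 = 42 months.
After the second batch: Gamma(148 + 262, 69/2 + 42) = Gamma(410, 153/2).

153/2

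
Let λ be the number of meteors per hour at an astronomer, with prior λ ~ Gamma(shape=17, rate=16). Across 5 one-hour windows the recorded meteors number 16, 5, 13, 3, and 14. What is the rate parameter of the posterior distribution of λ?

21

Total count: 16 + 5 + 13 + 3 + 14 = 51.
Total exposure: 5 hours.
Posterior: α' = 17 + 51 = 68, β' = 16 + 5 = 21.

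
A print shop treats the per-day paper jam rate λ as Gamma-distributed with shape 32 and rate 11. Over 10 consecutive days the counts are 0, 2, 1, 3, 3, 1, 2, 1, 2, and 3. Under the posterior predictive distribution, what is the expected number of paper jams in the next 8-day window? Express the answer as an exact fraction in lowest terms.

Total count: 0 + 2 + 1 + 3 + 3 + 1 + 2 + 1 + 2 + 3 = 18.
Total exposure: 10 days.
By Gamma–Poisson conjugacy, the posterior is Gamma(α + Σx, β + Σt) = Gamma(32 + 18, 11 + 10) = Gamma(50, 21).
Predictive mean over an 8-day window = T·E[λ|data] = 8·50/21 = 400/21.

400/21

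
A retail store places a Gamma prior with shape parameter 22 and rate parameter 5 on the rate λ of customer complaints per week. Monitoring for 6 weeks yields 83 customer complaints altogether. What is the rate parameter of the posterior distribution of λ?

Total count 83 over total exposure 6 weeks.
Gamma(α, β) with Poisson data over total exposure Σt gives posterior Gamma(α+Σx, β+Σt) = Gamma(105, 11).

11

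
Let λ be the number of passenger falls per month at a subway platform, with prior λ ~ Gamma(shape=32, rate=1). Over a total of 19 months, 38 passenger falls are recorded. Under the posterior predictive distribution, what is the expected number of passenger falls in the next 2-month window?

7

Total count 38 over total exposure 19 months.
Conjugate update: add total count to the shape and total exposure to the rate, giving Gamma(70, 20).
Predictive mean over a 2-month window = T·E[λ|data] = 2·70/20 = 7.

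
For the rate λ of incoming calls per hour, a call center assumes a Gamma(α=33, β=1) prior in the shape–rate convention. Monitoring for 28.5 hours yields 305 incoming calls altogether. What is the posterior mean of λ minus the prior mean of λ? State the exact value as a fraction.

-1271/59

Total count 305 over total exposure 28.5 hours.
The Gamma prior is conjugate for the Poisson rate, so λ | data ~ Gamma(33+305, 1+28.5) = Gamma(338, 59/2).
Posterior mean = 338/(59/2) = 676/59; prior mean = 33/1 = 33. Difference = 676/59 − 33 = -1271/59.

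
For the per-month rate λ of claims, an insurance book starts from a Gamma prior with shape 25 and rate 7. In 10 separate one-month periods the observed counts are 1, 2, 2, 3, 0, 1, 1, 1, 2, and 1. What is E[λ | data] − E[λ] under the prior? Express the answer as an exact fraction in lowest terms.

Total count: 1 + 2 + 2 + 3 + 0 + 1 + 1 + 1 + 2 + 1 = 14.
Total exposure: 10 months.
By Gamma–Poisson conjugacy, the posterior is Gamma(α + Σx, β + Σt) = Gamma(25 + 14, 7 + 10) = Gamma(39, 17).
Posterior mean = 39/17 = 39/17; prior mean = 25/7 = 25/7. Difference = 39/17 − 25/7 = -152/119.

-152/119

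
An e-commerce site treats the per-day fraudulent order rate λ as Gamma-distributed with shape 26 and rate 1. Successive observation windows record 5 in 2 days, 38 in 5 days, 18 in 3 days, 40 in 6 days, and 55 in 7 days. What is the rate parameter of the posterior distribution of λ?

24

Total count: 5 + 38 + 18 + 40 + 55 = 156.
Total exposure: 2 + 5 + 3 + 6 + 7 = 23 days.
The Gamma prior is conjugate for the Poisson rate, so λ | data ~ Gamma(26+156, 1+23) = Gamma(182, 24).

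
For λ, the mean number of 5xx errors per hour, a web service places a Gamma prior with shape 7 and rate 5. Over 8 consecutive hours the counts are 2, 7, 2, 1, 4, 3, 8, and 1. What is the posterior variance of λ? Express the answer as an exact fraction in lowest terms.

Total count: 2 + 7 + 2 + 1 + 4 + 3 + 8 + 1 = 28.
Total exposure: 8 hours.
Posterior: α' = 7 + 28 = 35, β' = 5 + 8 = 13.
Posterior variance = α'/β'² = 35/169.

35/169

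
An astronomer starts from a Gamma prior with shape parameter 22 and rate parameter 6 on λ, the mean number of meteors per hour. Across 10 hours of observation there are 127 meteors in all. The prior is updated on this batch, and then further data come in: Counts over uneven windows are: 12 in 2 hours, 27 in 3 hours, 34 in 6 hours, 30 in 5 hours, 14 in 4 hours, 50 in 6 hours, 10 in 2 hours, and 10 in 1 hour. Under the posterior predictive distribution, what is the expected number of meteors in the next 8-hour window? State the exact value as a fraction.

Total count 127 over total exposure 10 hours.
After the first batch: Gamma(22 + 127, 6 + 10) = Gamma(149, 16).
Total count: 12 + 27 + 34 + 30 + 14 + 50 + 10 + 10 = 187.
Total exposure: 2 + 3 + 6 + 5 + 4 + 6 + 2 + 1 = 29 hours.
After the second batch: Gamma(149 + 187, 16 + 29) = Gamma(336, 45).
Predictive mean over an 8-hour window = T·E[λ|data] = 8·336/45 = 896/15.

896/15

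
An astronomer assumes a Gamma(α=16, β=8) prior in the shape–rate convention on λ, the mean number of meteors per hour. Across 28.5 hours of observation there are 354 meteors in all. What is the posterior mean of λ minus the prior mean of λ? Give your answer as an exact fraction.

Total count 354 over total exposure 28.5 hours.
Posterior: α' = 16 + 354 = 370, β' = 8 + 28.5 = 73/2.
Posterior mean = 370/(73/2) = 740/73; prior mean = 16/8 = 2. Difference = 740/73 − 2 = 594/73.

594/73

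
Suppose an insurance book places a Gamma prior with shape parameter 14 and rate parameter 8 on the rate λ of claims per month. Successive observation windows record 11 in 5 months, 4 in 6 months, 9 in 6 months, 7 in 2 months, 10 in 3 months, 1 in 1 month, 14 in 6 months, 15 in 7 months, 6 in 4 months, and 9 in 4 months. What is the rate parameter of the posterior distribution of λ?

Total count: 11 + 4 + 9 + 7 + 10 + 1 + 14 + 15 + 6 + 9 = 86.
Total exposure: 5 + 6 + 6 + 2 + 3 + 1 + 6 + 7 + 4 + 4 = 44 months.
The Gamma prior is conjugate for the Poisson rate, so λ | data ~ Gamma(14+86, 8+44) = Gamma(100, 52).

52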